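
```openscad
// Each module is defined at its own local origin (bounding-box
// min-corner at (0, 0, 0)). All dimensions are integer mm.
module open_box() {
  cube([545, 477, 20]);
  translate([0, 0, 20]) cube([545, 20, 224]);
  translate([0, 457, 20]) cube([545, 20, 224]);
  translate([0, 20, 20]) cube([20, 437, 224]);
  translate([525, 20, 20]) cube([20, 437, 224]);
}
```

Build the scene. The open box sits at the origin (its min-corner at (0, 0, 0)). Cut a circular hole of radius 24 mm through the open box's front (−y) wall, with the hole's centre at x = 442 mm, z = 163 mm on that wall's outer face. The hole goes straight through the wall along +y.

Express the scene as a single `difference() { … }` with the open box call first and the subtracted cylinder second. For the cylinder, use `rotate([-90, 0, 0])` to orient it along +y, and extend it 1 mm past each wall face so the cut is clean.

difference() {
  open_box();
  translate([442, -1, 163]) rotate([-90, 0, 0]) cylinder(h = 22, r = 24);
}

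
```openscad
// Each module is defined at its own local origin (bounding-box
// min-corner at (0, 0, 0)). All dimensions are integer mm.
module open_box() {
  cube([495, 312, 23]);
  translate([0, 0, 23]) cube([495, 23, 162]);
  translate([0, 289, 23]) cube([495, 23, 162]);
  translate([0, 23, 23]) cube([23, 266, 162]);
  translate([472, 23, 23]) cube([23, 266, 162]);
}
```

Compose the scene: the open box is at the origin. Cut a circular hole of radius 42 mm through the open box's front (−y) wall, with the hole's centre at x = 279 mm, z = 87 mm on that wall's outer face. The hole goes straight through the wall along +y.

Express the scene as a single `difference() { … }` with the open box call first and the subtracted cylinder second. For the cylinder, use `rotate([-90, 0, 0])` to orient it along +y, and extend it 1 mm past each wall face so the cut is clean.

difference() {
  open_box();
  translate([279, -1, 87]) rotate([-90, 0, 0]) cylinder(h = 25, r = 42);
}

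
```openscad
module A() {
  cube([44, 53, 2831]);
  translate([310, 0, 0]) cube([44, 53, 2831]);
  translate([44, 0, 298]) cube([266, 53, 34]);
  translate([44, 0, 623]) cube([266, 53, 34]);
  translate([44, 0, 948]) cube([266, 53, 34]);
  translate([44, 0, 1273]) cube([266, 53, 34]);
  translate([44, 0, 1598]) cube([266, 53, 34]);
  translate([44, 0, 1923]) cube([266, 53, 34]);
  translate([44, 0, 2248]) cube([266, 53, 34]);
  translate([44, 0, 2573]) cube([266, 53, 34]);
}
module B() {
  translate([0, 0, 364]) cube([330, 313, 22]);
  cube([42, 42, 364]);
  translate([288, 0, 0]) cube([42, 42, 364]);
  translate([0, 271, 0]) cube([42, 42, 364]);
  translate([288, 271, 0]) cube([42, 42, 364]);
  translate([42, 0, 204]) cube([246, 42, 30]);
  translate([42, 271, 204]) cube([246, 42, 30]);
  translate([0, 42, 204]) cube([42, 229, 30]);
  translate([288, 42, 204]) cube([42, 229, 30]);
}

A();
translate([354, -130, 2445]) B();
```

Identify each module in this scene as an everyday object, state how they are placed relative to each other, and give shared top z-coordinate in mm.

A is a ladder. B is a stool. The stool is beside the ladder with their tops flush at z = 2831. The shared top z-coordinate is 2831 mm.

Both tops at z = 2831 mm.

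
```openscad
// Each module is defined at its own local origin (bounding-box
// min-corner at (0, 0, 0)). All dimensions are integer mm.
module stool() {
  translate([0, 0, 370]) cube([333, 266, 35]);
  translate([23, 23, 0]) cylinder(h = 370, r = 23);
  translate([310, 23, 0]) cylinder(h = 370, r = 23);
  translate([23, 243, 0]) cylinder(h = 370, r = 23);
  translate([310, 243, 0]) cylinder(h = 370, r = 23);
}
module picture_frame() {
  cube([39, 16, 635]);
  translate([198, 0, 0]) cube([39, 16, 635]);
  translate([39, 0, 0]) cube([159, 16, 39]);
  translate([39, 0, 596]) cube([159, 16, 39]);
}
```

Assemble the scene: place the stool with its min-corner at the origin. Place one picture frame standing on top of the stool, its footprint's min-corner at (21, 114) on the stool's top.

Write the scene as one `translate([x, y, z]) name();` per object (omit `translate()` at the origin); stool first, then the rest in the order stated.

stool();
translate([21, 114, 405]) picture_frame();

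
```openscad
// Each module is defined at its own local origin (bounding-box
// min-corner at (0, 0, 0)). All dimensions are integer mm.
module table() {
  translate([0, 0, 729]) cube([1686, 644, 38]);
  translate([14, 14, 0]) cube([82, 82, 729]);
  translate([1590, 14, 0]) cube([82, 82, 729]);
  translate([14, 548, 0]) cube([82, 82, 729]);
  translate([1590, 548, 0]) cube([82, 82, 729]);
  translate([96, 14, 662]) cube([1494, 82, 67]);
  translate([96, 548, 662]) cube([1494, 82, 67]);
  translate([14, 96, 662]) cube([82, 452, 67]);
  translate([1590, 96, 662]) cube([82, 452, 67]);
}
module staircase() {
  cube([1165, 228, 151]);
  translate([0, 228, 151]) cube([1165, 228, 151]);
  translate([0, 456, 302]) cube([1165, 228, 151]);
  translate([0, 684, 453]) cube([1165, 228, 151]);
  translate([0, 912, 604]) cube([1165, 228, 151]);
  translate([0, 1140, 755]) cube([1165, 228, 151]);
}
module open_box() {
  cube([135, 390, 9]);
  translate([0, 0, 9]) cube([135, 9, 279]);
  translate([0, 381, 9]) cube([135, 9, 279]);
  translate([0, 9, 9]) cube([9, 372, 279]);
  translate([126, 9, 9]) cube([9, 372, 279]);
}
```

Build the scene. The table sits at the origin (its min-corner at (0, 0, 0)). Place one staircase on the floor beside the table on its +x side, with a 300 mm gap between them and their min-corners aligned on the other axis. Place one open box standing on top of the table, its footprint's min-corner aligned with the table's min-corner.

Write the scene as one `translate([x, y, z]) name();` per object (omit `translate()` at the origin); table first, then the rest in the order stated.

table();
translate([1986, 0, 0]) staircase();
translate([0, 0, 767]) open_box();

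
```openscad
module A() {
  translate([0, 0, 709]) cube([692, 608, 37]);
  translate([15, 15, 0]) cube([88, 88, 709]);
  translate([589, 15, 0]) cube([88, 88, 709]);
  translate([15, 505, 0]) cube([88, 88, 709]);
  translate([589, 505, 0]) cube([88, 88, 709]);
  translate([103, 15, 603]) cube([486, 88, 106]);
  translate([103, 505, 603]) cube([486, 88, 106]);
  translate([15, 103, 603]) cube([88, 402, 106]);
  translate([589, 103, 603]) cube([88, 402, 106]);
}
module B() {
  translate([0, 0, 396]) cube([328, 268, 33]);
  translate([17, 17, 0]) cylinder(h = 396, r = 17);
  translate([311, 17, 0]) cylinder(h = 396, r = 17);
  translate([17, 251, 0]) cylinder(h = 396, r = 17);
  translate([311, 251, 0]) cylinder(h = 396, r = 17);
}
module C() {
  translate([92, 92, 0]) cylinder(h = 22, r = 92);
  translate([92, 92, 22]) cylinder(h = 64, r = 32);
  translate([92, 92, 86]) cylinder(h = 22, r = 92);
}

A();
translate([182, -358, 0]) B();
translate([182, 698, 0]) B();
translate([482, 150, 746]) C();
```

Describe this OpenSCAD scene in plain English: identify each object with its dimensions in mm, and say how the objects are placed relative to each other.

A is a table with a 692×608 mm rectangular top, 37 mm thick, top surface at z = 746 mm, supported by four 88×88 mm square legs, each inset 15 mm from the nearest pair of top edges, running from the floor. Four apron rails, 88 mm thick and 106 mm tall, run between adjacent legs with their top edges flush with the underside of the top and their outer faces flush with the legs' outer faces.

B is a four-legged stool. The seat is 328×268 mm, 33 mm thick, top at z = 429 mm. It stands on four round legs, each 34 mm in diameter, from z = 0 to the seat underside, each leg's axis is inset half a diameter from the nearest pair of seat edges (so the leg's bounding box is flush with the corner).

C is a spool: two coaxial disc flanges of radius 92 mm and thickness 22 mm, joined by a core cylinder of radius 32 mm and height 64 mm. The lower flange rests on z = 0 and the three cylinders share a vertical axis.

Two stools sit around the table at the −y, +y sides. The spool is on top of the table.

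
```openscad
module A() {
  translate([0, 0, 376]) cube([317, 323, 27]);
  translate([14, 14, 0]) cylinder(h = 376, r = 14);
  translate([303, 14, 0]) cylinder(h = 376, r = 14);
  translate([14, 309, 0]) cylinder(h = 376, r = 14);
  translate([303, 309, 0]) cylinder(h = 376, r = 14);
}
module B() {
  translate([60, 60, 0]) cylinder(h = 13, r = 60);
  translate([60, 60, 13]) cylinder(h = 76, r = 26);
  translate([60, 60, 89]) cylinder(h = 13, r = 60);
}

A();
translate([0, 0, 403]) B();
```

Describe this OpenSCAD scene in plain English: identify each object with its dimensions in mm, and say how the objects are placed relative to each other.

A is a four-legged stool. The seat is a 317×323×27 mm slab whose top surface is at z = 403 mm; four round legs, each 28 mm in diameter, run from the floor (z = 0) to the underside of the seat, each leg's axis is inset half a diameter from the nearest pair of seat edges (so the leg's bounding box is flush with the corner).

B is a spool: two coaxial disc flanges of radius 60 mm and thickness 13 mm, joined by a core cylinder of radius 26 mm and height 76 mm. The lower flange rests on z = 0 and the three cylinders share a vertical axis.

The spool is on top of the stool.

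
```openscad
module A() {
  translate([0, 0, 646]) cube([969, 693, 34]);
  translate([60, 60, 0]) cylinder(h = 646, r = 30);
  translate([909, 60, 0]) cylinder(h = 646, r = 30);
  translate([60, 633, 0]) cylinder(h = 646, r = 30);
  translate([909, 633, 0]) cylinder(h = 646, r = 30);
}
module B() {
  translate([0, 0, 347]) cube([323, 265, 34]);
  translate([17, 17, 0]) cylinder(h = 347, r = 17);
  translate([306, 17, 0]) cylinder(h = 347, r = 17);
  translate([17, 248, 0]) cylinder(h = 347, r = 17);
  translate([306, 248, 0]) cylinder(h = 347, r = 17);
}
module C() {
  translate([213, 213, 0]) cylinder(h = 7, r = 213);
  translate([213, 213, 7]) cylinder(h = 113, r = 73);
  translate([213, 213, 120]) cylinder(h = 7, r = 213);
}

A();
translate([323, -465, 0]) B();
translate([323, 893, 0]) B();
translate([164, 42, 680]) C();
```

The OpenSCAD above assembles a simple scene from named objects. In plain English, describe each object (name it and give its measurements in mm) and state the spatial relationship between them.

A is a table: top 969 mm (x) × 693 mm (y), 34 mm thick, upper face at z = 680 mm, on four round legs of 60 mm diameter, each leg's bounding box inset 30 mm from the nearest pair of top edges, running from z = 0 to the bottom of the top.

B is a four-legged stool. The seat is a 323×265×34 mm slab whose top surface is at z = 381 mm; four round legs, each 34 mm in diameter, run from the floor (z = 0) to the underside of the seat, each leg's axis is inset half a diameter from the nearest pair of seat edges (so the leg's bounding box is flush with the corner).

C is a spool: two coaxial disc flanges of radius 213 mm and thickness 7 mm, joined by a core cylinder of radius 73 mm and height 113 mm. The lower flange rests on z = 0 and the three cylinders share a vertical axis.

Two stools sit around the table at the −y, +y sides. The spool is on top of the table.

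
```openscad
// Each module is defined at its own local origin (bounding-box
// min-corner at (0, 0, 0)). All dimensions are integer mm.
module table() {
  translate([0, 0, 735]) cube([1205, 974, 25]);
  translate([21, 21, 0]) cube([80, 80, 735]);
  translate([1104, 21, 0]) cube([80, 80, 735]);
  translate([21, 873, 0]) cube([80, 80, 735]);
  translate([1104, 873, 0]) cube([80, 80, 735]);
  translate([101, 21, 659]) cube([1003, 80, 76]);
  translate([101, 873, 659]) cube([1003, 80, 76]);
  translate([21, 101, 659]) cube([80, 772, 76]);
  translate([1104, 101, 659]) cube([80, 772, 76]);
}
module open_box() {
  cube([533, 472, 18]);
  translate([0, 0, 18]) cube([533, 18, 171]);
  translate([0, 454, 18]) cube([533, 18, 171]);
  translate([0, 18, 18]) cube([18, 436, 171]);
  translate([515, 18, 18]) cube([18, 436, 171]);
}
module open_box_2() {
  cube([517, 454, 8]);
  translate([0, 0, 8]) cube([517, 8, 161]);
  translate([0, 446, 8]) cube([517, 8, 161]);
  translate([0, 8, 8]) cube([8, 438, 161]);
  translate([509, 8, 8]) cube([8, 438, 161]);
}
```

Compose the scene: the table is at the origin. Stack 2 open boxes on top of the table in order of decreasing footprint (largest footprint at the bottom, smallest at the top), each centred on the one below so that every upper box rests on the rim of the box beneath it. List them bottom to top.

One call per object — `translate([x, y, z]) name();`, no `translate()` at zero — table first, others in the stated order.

table();
translate([336, 251, 760]) open_box();
translate([344, 260, 949]) open_box_2();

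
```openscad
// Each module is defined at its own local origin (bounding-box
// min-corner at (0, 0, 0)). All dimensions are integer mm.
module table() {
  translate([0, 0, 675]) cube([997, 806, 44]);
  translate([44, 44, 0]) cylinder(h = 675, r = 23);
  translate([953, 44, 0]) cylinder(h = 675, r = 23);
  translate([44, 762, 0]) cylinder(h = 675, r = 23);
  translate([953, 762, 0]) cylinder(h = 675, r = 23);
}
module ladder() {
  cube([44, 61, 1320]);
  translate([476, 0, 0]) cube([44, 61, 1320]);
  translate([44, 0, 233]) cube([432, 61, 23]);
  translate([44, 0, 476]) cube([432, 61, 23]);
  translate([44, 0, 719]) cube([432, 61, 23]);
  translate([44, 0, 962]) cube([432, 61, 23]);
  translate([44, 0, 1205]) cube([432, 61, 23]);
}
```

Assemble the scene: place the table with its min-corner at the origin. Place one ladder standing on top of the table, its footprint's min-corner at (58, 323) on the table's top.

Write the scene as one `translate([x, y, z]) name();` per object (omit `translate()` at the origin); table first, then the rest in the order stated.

table();
translate([58, 323, 719]) ladder();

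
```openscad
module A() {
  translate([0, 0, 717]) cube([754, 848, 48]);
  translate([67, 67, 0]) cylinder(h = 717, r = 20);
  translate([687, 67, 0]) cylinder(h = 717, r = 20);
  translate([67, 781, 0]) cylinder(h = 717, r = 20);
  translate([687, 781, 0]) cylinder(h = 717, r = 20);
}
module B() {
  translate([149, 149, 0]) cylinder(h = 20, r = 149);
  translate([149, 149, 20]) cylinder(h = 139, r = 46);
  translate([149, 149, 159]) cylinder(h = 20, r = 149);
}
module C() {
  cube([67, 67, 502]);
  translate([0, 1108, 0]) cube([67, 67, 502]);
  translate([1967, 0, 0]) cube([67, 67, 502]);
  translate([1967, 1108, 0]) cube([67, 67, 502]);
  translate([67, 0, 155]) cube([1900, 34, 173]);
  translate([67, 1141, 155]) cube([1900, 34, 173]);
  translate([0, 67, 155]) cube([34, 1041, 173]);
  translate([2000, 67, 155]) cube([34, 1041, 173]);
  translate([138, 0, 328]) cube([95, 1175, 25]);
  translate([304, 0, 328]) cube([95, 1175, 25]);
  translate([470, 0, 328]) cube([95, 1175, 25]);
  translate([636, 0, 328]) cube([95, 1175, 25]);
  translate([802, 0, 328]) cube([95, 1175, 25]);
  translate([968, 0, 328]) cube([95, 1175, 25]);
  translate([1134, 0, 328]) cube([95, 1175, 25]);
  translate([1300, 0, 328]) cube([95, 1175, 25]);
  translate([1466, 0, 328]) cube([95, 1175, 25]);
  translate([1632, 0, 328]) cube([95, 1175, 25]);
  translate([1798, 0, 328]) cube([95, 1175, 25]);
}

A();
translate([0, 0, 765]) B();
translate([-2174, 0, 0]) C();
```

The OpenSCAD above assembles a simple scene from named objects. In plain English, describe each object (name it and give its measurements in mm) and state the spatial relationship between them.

A is a table with a 754×848 mm rectangular top, 48 mm thick, top surface at z = 765 mm, supported by four round legs of 40 mm diameter, each leg's bounding box inset 47 mm from the nearest pair of top edges, running from the floor.

B is a spool: two coaxial disc flanges of radius 149 mm and thickness 20 mm, joined by a core cylinder of radius 46 mm and height 139 mm. The lower flange rests on z = 0 and the three cylinders share a vertical axis.

C is a bed frame 2034 mm long (x) by 1175 mm wide (y). Four 67×67 mm corner posts, 502 mm tall, at the corners of the footprint. Four rails of 34 mm thickness and 173 mm height run between adjacent posts with their undersides at z = 155 mm, their outer faces flush with the outside of the frame (the two x-running rails run between the posts' inner faces; the two y-running rails run between the posts' inner faces). 11 slats, each 95 mm wide (x) and 25 mm thick, lie across the top of the two x-running rails, running the full 1175 mm width of the frame in y; the slats are evenly spaced along x between the inner faces of the end posts with equal gaps (rounded down to the nearest mm) at the −x end and between each pair — any rounding remainder accumulates at the +x end.

The spool is on top of the table. The bed frame is on the floor beside the table on its −x side.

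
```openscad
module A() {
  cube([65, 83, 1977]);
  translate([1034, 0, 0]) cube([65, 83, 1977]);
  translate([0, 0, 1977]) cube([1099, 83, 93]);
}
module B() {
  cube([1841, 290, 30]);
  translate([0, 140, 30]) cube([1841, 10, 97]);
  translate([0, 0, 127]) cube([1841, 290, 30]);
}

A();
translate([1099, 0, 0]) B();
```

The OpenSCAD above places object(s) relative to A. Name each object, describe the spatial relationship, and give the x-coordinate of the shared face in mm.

The door frame's +x face and the I-beam's −x face are both at x = 1099 mm.

A is a door frame. B is an I-beam. The I-beam is against the door frame's +x side, with their −y faces flush. The x-coordinate of the shared face is 1099 mm.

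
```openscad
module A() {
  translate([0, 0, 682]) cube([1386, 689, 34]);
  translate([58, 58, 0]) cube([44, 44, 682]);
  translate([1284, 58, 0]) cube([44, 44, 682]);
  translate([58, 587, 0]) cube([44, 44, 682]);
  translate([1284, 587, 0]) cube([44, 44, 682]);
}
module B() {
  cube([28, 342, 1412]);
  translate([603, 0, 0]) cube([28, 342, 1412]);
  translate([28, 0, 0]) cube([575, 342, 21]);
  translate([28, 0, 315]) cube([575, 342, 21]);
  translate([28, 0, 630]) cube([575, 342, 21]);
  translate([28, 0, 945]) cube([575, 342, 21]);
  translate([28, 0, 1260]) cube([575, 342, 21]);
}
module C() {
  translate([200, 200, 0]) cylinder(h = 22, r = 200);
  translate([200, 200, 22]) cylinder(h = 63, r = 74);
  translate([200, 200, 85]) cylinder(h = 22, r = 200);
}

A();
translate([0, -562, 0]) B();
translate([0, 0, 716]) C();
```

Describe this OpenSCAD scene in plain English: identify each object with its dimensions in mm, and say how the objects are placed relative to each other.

A is a table with a 1386×689 mm rectangular top, 34 mm thick, top surface at z = 716 mm, supported by four 44×44 mm square legs, each inset 58 mm from the nearest pair of top edges, running from the floor.

B is a bookshelf 631 mm wide overall, 342 mm deep and 1412 mm tall. The two sides are 28 mm thick vertical panels. 5 horizontal shelves of 21 mm thickness span between the inner faces of the sides; the lowest shelf sits on the floor and shelves are stacked with a clear vertical gap of 294 mm between each pair.

C is a spool: two coaxial disc flanges of radius 200 mm and thickness 22 mm, joined by a core cylinder of radius 74 mm and height 63 mm. The lower flange rests on z = 0 and the three cylinders share a vertical axis.

The bookshelf is on the floor beside the table on its −y side. The spool is on top of the table.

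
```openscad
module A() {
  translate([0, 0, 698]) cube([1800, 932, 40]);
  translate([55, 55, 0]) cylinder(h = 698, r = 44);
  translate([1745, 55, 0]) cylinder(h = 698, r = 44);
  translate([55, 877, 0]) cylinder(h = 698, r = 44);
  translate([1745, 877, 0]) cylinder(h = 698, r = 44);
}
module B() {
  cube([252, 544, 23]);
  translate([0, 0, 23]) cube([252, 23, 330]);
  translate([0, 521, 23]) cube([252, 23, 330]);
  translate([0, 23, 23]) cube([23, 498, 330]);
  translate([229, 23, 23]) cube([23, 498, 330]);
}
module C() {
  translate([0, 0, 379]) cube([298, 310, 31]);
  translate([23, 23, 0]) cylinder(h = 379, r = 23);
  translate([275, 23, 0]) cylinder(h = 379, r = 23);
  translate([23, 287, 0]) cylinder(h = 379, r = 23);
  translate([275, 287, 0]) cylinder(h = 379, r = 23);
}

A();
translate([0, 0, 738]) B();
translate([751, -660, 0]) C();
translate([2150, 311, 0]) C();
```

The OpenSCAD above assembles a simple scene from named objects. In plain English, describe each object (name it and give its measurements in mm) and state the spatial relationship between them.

A is a table: top 1800 mm (x) × 932 mm (y), 40 mm thick, upper face at z = 738 mm, on four round legs of 88 mm diameter, each leg's bounding box inset 11 mm from the nearest pair of top edges, running from z = 0 to the bottom of the top.

B is an open storage box with external size 252×544×353 mm and wall thickness 23 mm (the base is also 23 mm thick). The base covers the whole footprint; the four walls stand on the base, with the y-facing walls full-width and the x-facing walls fitting between their inner faces.

C is a four-legged stool. The seat is a 298×310×31 mm slab whose top surface is at z = 410 mm; four round legs, each 46 mm in diameter, run from the floor (z = 0) to the underside of the seat, each leg's axis is inset half a diameter from the nearest pair of seat edges (so the leg's bounding box is flush with the corner).

The open box is on top of the table. Two stools sit around the table at the −y, +x sides.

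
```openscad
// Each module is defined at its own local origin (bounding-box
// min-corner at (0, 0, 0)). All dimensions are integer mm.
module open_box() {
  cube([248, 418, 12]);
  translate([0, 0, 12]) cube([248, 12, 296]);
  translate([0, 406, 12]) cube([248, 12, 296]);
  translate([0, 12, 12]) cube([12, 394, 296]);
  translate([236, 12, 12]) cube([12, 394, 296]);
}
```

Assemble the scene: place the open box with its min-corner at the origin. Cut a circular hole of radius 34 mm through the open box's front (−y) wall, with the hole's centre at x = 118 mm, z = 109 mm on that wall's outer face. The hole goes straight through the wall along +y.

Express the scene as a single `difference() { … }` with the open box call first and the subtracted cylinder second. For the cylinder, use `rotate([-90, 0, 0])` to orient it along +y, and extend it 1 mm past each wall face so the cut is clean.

difference() {
  open_box();
  translate([118, -1, 109]) rotate([-90, 0, 0]) cylinder(h = 14, r = 34);
}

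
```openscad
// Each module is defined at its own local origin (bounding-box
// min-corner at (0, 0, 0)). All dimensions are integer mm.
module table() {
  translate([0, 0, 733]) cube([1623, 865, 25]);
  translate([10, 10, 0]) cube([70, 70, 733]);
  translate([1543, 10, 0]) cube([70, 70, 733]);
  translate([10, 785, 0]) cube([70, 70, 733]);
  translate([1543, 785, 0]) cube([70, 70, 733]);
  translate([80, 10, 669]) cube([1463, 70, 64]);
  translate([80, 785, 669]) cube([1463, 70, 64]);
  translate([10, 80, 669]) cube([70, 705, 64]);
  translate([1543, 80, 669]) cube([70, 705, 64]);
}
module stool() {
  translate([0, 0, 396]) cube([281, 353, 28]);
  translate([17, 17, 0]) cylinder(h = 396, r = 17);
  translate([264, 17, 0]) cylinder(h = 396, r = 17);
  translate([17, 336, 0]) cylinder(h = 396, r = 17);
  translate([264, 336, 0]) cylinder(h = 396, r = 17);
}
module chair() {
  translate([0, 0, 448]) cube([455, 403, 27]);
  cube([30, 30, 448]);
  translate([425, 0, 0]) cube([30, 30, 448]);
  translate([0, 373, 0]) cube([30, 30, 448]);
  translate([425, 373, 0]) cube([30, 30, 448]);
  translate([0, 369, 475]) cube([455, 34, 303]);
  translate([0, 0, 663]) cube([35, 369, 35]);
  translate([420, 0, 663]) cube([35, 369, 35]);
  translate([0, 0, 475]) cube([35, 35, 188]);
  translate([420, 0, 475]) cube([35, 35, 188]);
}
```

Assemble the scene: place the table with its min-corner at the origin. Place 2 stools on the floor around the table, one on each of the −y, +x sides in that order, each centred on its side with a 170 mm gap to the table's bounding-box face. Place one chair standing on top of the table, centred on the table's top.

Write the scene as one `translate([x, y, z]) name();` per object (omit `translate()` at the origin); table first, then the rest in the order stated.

table();
translate([671, -523, 0]) stool();
translate([1793, 256, 0]) stool();
translate([584, 231, 758]) chair();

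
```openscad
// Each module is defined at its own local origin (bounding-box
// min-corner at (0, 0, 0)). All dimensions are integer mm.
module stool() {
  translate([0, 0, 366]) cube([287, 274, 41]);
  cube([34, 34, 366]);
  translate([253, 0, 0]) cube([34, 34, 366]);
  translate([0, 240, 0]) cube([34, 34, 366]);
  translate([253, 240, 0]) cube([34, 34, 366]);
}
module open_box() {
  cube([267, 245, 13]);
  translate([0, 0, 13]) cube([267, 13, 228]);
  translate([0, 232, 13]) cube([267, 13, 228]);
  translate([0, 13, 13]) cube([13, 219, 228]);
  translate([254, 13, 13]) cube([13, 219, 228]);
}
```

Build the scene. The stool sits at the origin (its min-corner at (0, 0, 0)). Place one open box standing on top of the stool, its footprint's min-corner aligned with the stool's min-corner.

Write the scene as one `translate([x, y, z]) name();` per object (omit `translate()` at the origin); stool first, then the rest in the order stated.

stool();
translate([0, 0, 407]) open_box();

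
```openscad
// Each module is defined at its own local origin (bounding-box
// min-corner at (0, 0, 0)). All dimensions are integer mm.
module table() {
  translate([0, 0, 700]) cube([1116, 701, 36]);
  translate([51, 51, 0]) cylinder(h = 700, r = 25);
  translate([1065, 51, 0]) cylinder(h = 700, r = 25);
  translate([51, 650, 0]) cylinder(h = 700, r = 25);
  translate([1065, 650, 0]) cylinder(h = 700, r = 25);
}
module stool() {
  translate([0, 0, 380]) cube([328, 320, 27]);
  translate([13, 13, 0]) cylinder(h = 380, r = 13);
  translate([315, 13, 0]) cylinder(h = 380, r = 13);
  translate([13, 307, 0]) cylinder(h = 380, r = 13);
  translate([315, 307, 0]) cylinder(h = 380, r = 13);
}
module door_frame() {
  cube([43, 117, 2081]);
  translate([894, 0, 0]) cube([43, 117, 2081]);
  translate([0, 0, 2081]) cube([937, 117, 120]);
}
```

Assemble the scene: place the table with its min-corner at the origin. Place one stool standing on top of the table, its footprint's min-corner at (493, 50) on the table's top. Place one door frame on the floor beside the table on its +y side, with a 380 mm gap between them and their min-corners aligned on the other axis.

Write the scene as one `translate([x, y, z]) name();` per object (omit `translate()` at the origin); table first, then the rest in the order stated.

table();
translate([493, 50, 736]) stool();
translate([0, 1081, 0]) door_frame();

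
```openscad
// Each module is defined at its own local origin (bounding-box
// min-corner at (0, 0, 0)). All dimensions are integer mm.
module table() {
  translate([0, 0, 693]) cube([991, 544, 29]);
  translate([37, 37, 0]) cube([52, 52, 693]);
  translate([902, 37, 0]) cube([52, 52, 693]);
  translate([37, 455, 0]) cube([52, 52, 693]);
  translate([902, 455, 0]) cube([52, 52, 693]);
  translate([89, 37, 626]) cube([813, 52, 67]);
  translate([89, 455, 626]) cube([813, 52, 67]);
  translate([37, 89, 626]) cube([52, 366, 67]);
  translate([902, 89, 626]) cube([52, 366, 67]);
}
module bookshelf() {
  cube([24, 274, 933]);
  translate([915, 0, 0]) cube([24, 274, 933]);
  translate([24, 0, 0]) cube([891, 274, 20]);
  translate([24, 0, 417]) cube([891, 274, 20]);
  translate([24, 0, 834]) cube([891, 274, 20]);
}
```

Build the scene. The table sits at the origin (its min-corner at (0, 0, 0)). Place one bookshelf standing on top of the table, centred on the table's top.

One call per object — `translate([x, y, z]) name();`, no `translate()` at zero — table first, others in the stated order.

table();
translate([26, 135, 722]) bookshelf();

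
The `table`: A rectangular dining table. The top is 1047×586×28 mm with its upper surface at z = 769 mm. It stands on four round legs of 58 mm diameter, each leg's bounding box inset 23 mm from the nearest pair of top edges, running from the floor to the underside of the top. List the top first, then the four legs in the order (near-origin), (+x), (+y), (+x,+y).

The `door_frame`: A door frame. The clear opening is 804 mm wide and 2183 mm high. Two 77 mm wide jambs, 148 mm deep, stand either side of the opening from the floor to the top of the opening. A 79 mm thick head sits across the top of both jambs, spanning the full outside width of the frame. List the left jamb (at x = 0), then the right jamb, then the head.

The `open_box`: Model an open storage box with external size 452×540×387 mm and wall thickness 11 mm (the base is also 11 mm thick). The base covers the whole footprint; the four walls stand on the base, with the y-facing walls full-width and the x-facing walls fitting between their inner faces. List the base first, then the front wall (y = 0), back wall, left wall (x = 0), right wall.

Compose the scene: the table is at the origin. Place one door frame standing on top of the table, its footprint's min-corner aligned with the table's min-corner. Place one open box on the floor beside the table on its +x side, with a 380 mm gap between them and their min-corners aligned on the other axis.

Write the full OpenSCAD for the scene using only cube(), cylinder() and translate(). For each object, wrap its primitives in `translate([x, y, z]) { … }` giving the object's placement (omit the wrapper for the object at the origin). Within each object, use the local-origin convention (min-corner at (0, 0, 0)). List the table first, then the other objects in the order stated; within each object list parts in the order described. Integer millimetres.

translate([0, 0, 741]) cube([1047, 586, 28]);
translate([52, 52, 0]) cylinder(h = 741, r = 29);
translate([995, 52, 0]) cylinder(h = 741, r = 29);
translate([52, 534, 0]) cylinder(h = 741, r = 29);
translate([995, 534, 0]) cylinder(h = 741, r = 29);
translate([0, 0, 769]) {
  cube([77, 148, 2183]);
  translate([881, 0, 0]) cube([77, 148, 2183]);
  translate([0, 0, 2183]) cube([958, 148, 79]);
}
translate([1427, 0, 0]) {
  cube([452, 540, 11]);
  translate([0, 0, 11]) cube([452, 11, 376]);
  translate([0, 529, 11]) cube([452, 11, 376]);
  translate([0, 11, 11]) cube([11, 518, 376]);
  translate([441, 11, 11]) cube([11, 518, 376]);
}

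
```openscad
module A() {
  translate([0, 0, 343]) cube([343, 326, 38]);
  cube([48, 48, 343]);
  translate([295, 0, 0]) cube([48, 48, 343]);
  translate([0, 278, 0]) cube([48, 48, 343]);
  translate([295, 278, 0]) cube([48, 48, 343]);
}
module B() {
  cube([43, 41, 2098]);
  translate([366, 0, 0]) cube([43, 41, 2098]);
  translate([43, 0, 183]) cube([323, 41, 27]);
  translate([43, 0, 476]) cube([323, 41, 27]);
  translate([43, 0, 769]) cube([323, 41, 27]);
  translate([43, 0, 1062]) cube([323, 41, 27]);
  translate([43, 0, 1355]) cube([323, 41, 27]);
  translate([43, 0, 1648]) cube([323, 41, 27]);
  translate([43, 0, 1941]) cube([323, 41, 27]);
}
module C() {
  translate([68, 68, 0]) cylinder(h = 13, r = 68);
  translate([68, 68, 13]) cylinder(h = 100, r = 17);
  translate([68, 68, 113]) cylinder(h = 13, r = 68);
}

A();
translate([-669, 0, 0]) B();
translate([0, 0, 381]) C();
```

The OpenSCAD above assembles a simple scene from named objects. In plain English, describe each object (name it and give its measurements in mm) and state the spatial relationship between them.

A is a simple wooden stool: a rectangular seat 343 mm (x) by 326 mm (y), 38 mm thick, top face at z = 381 mm, on four square legs, each 48×48 mm in cross-section. The legs rest on z = 0, each flush with a corner of the seat.

B is a straight ladder. Two 43×41 mm vertical rails, 2098 mm tall, stand 409 mm apart (outside-to-outside) with their front faces coplanar on the −y side. 7 rungs, each 41 mm deep and 27 mm tall, span between the inner faces of the rails, front faces flush with the rails. The lowest rung's underside is at z = 183 mm and rungs are spaced 293 mm apart (underside to underside).

C is a spool: two coaxial disc flanges of radius 68 mm and thickness 13 mm, joined by a core cylinder of radius 17 mm and height 100 mm. The lower flange rests on z = 0 and the three cylinders share a vertical axis.

The ladder is on the floor beside the stool on its −x side. The spool is on top of the stool.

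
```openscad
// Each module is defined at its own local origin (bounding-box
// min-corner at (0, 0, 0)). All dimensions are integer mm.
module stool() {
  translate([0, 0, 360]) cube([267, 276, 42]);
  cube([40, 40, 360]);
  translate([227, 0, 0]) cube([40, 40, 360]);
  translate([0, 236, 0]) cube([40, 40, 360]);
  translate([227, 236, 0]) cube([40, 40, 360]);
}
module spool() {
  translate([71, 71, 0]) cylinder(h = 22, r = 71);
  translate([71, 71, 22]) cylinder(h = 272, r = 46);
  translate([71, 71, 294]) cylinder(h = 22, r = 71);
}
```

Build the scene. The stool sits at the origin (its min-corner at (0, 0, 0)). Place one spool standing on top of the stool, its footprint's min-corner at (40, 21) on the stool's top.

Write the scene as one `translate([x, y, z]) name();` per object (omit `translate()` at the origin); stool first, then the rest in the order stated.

stool();
translate([40, 21, 402]) spool();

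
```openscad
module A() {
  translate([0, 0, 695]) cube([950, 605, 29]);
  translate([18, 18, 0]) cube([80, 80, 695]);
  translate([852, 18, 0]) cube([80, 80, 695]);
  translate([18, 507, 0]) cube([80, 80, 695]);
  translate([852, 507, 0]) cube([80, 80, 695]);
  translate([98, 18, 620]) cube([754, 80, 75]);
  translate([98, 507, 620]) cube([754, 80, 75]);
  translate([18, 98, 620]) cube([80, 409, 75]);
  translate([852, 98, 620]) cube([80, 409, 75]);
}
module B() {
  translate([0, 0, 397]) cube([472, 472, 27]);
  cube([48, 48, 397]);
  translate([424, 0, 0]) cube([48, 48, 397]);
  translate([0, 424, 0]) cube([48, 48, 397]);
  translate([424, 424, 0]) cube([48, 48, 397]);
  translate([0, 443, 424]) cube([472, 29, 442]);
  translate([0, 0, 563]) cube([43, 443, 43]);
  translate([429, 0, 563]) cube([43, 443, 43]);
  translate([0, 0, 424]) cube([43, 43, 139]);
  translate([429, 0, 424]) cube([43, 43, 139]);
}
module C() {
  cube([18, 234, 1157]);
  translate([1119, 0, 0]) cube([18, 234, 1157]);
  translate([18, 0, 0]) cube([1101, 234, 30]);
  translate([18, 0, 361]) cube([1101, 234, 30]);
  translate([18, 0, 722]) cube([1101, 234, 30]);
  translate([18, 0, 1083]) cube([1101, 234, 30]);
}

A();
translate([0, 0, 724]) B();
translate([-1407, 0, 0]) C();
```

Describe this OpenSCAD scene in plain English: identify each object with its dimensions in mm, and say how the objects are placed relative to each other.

A is a rectangular dining table. The top is 950×605×29 mm with its upper surface at z = 724 mm. It stands on four 80×80 mm square legs, each inset 18 mm from the nearest pair of top edges, running from the floor to the underside of the top. Four apron rails, 80 mm thick and 75 mm tall, run between adjacent legs with their top edges flush with the underside of the top and their outer faces flush with the legs' outer faces.

B is a chair. The seat is a 472×472×27 mm slab with its top at z = 424 mm, on four 48×48 mm corner legs (flush with the seat edges, standing on z = 0). A flat backrest 29 mm thick, 442 mm tall, spans the full seat width and rises from the seat top along its +y edge, rear face flush with the rear of the seat. Two armrests of 43×43 mm section run along each side from the seat's front edge to the front of the backrest, top faces 182 mm above the seat top and outer faces flush with the seat's x-edges; a 43×43 mm post under the front of each armrest stands on the seat at the front corner.

C is a bookshelf 1137 mm wide overall, 234 mm deep and 1157 mm tall. The two sides are 18 mm thick vertical panels. 4 horizontal shelves of 30 mm thickness span between the inner faces of the sides; the lowest shelf sits on the floor and shelves are stacked with a clear vertical gap of 331 mm between each pair.

The chair is on top of the table. The bookshelf is on the floor beside the table on its −x side.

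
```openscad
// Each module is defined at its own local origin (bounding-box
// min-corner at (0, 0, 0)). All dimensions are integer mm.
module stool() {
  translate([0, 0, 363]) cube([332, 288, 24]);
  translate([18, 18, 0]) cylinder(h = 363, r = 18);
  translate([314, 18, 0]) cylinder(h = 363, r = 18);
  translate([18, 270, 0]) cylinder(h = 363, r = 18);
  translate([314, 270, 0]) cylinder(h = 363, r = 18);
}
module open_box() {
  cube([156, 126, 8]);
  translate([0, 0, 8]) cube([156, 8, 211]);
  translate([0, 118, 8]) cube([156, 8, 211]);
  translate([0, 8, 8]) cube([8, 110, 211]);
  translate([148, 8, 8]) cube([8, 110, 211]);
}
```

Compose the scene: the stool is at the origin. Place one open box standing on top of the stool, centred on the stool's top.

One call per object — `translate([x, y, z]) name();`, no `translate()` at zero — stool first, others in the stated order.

stool();
translate([88, 81, 387]) open_box();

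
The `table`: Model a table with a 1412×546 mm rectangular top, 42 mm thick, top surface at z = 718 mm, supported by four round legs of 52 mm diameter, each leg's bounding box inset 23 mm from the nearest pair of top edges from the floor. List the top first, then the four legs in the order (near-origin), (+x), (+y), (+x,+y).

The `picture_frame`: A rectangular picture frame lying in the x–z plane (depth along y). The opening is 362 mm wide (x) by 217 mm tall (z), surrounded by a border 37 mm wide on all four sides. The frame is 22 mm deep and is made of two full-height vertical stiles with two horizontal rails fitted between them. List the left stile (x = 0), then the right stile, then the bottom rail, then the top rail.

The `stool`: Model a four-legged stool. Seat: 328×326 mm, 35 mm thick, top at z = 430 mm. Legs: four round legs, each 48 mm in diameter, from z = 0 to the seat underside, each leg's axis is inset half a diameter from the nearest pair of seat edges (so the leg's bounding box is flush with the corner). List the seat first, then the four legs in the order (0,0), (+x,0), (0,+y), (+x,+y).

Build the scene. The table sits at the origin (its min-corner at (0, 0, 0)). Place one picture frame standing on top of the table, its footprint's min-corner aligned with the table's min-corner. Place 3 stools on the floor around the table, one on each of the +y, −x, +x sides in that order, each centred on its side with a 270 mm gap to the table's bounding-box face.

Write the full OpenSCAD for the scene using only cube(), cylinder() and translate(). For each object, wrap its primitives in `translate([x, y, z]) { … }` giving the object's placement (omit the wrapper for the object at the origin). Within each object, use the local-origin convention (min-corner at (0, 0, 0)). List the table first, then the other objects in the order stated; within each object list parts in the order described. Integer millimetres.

translate([0, 0, 676]) cube([1412, 546, 42]);
translate([49, 49, 0]) cylinder(h = 676, r = 26);
translate([1363, 49, 0]) cylinder(h = 676, r = 26);
translate([49, 497, 0]) cylinder(h = 676, r = 26);
translate([1363, 497, 0]) cylinder(h = 676, r = 26);
translate([0, 0, 718]) {
  cube([37, 22, 291]);
  translate([399, 0, 0]) cube([37, 22, 291]);
  translate([37, 0, 0]) cube([362, 22, 37]);
  translate([37, 0, 254]) cube([362, 22, 37]);
}
translate([542, 816, 0]) {
  translate([0, 0, 395]) cube([328, 326, 35]);
  translate([24, 24, 0]) cylinder(h = 395, r = 24);
  translate([304, 24, 0]) cylinder(h = 395, r = 24);
  translate([24, 302, 0]) cylinder(h = 395, r = 24);
  translate([304, 302, 0]) cylinder(h = 395, r = 24);
}
translate([-598, 110, 0]) {
  translate([0, 0, 395]) cube([328, 326, 35]);
  translate([24, 24, 0]) cylinder(h = 395, r = 24);
  translate([304, 24, 0]) cylinder(h = 395, r = 24);
  translate([24, 302, 0]) cylinder(h = 395, r = 24);
  translate([304, 302, 0]) cylinder(h = 395, r = 24);
}
translate([1682, 110, 0]) {
  translate([0, 0, 395]) cube([328, 326, 35]);
  translate([24, 24, 0]) cylinder(h = 395, r = 24);
  translate([304, 24, 0]) cylinder(h = 395, r = 24);
  translate([24, 302, 0]) cylinder(h = 395, r = 24);
  translate([304, 302, 0]) cylinder(h = 395, r = 24);
}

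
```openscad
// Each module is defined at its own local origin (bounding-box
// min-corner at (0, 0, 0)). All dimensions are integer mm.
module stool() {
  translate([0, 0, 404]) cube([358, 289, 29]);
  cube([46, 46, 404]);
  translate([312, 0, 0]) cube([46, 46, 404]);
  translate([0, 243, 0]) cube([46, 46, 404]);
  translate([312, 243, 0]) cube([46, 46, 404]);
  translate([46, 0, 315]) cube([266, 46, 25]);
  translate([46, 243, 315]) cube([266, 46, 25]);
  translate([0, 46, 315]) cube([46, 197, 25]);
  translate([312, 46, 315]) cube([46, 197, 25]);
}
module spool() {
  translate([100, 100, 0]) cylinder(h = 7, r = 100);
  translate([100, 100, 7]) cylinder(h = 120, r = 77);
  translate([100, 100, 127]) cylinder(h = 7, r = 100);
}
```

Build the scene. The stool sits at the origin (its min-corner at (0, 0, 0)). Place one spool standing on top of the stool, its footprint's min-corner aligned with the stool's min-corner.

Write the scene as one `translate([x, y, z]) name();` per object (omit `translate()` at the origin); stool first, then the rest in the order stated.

stool();
translate([0, 0, 433]) spool();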